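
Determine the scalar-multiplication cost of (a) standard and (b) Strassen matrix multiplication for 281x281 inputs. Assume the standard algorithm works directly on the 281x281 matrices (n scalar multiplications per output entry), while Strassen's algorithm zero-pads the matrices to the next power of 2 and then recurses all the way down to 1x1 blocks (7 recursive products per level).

Matrix multiplication for 281x281 matrices:

Strassen's algorithm requires power-of-2 dimensions. Pad 281x281 to 512x512 (next power of 2).

Standard algorithm: 281^3 = 22188041 multiplications
Strassen's algorithm: 7^(log2(512)) = 7^9 = 40353607 multiplications
Difference: 22188041 - 40353607 = -18165566 (Strassen uses MORE here due to padding overhead — for small or just-over-power-of-2 n, padding can outweigh the per-level savings)

Standard: 22188041 multiplications (281^3). Strassen: 40353607 multiplications (7^9, after padding to 512x512). Strassen reduces 8 recursive multiplications to 7 at each level.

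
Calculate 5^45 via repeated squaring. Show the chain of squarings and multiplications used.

Computing 5^45 by squaring (build up from 5^1; each line after the first costs one multiplication):

5^1 = 5
5^2 = (5^1)^2 = 5^2 = 25
5^4 = (5^2)^2 = 25^2 = 625
5^5 = 5 * 5^4 = 5 * 625 = 3125
5^10 = (5^5)^2 = 3125^2 = 9765625
5^11 = 5 * 5^10 = 5 * 9765625 = 48828125
5^22 = (5^11)^2 = 48828125^2 = 2384185791015625
5^44 = (5^22)^2 = 2384185791015625^2 = 5684341886080801486968994140625
5^45 = 5 * 5^44 = 5 * 5684341886080801486968994140625 = 28421709430404007434844970703125

Result: 28421709430404007434844970703125
Multiplications needed: 8 (8 lines after 5^1)

5^45 = 28421709430404007434844970703125. Using exponentiation by squaring, this requires 8 multiplications. The key idea: if the exponent is even, square the half-power; if odd, multiply by the base once.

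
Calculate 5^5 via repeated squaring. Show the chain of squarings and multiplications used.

Computing 5^5 by squaring (build up from 5^1; each line after the first costs one multiplication):

5^1 = 5
5^2 = (5^1)^2 = 5^2 = 25
5^4 = (5^2)^2 = 25^2 = 625
5^5 = 5 * 5^4 = 5 * 625 = 3125

Result: 3125
Multiplications needed: 3 (3 lines after 5^1)

5^5 = 3125. Using exponentiation by squaring, this requires 3 multiplications. The key idea: if the exponent is even, square the half-power; if odd, multiply by the base once.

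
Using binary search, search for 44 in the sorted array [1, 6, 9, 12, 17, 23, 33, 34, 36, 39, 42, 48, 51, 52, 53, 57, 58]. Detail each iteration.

Binary search for 44 in [1, 6, 9, 12, 17, 23, 33, 34, 36, 39, 42, 48, 51, 52, 53, 57, 58]:

lo=0, hi=16, mid=8, arr[mid]=36 -> 36 < 44, search right half
lo=9, hi=16, mid=12, arr[mid]=51 -> 51 > 44, search left half
lo=9, hi=11, mid=10, arr[mid]=42 -> 42 < 44, search right half
lo=11, hi=11, mid=11, arr[mid]=48 -> 48 > 44, search left half
lo=11 > hi=10, target 44 not found

Binary search determines that 44 is not in the array after 4 comparisons. The search space was exhausted without finding the target.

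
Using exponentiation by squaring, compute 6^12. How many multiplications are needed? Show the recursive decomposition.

Computing 6^12 by squaring (build up from 6^1; each line after the first costs one multiplication):

6^1 = 6
6^2 = (6^1)^2 = 6^2 = 36
6^3 = 6 * 6^2 = 6 * 36 = 216
6^6 = (6^3)^2 = 216^2 = 46656
6^12 = (6^6)^2 = 46656^2 = 2176782336

Result: 2176782336
Multiplications needed: 4 (4 lines after 6^1)

6^12 = 2176782336. Using exponentiation by squaring, this requires 4 multiplications. The key idea: if the exponent is even, square the half-power; if odd, multiply by the base once.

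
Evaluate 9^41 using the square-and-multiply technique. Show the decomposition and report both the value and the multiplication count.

Computing 9^41 by squaring (build up from 9^1; each line after the first costs one multiplication):

9^1 = 9
9^2 = (9^1)^2 = 9^2 = 81
9^4 = (9^2)^2 = 81^2 = 6561
9^5 = 9 * 9^4 = 9 * 6561 = 59049
9^10 = (9^5)^2 = 59049^2 = 3486784401
9^20 = (9^10)^2 = 3486784401^2 = 12157665459056928801
9^40 = (9^20)^2 = 12157665459056928801^2 = 147808829414345923316083210206383297601
9^41 = 9 * 9^40 = 9 * 147808829414345923316083210206383297601 = 1330279464729113309844748891857449678409

Result: 1330279464729113309844748891857449678409
Multiplications needed: 7 (7 lines after 9^1)

9^41 = 1330279464729113309844748891857449678409. Using exponentiation by squaring, this requires 7 multiplications. The key idea: if the exponent is even, square the half-power; if odd, multiply by the base once.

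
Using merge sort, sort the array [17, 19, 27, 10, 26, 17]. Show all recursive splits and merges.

Merge sort trace:

Split: [17, 19, 27, 10, 26, 17] -> [17, 19, 27] and [10, 26, 17]
  Split: [17, 19, 27] -> [17] and [19, 27]
    Split: [19, 27] -> [19] and [27]
    Merge: [19] + [27] -> [19, 27]
  Merge: [17] + [19, 27] -> [17, 19, 27]
  Split: [10, 26, 17] -> [10] and [26, 17]
    Split: [26, 17] -> [26] and [17]
    Merge: [26] + [17] -> [17, 26]
  Merge: [10] + [17, 26] -> [10, 17, 26]
Merge: [17, 19, 27] + [10, 17, 26] -> [10, 17, 17, 19, 26, 27]

Final sorted array: [10, 17, 17, 19, 26, 27]

The merge sort proceeds by recursively splitting the array and merging sorted halves.
After all merges, the sorted array is [10, 17, 17, 19, 26, 27].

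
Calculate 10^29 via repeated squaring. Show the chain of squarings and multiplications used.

Computing 10^29 by squaring (build up from 10^1; each line after the first costs one multiplication):

10^1 = 10
10^2 = (10^1)^2 = 10^2 = 100
10^3 = 10 * 10^2 = 10 * 100 = 1000
10^6 = (10^3)^2 = 1000^2 = 1000000
10^7 = 10 * 10^6 = 10 * 1000000 = 10000000
10^14 = (10^7)^2 = 10000000^2 = 100000000000000
10^28 = (10^14)^2 = 100000000000000^2 = 10000000000000000000000000000
10^29 = 10 * 10^28 = 10 * 10000000000000000000000000000 = 100000000000000000000000000000

Result: 100000000000000000000000000000
Multiplications needed: 7 (7 lines after 10^1)

10^29 = 100000000000000000000000000000. Using exponentiation by squaring, this requires 7 multiplications. The key idea: if the exponent is even, square the half-power; if odd, multiply by the base once.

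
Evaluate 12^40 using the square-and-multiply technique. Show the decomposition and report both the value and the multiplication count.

Computing 12^40 by squaring (build up from 12^1; each line after the first costs one multiplication):

12^1 = 12
12^2 = (12^1)^2 = 12^2 = 144
12^4 = (12^2)^2 = 144^2 = 20736
12^5 = 12 * 12^4 = 12 * 20736 = 248832
12^10 = (12^5)^2 = 248832^2 = 61917364224
12^20 = (12^10)^2 = 61917364224^2 = 3833759992447475122176
12^40 = (12^20)^2 = 3833759992447475122176^2 = 14697715679690864505827555550150426126974976

Result: 14697715679690864505827555550150426126974976
Multiplications needed: 6 (6 lines after 12^1)

12^40 = 14697715679690864505827555550150426126974976. Using exponentiation by squaring, this requires 6 multiplications. The key idea: if the exponent is even, square the half-power; if odd, multiply by the base once.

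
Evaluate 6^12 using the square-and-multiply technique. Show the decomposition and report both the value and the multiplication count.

Computing 6^12 by squaring (build up from 6^1; each line after the first costs one multiplication):

6^1 = 6
6^2 = (6^1)^2 = 6^2 = 36
6^3 = 6 * 6^2 = 6 * 36 = 216
6^6 = (6^3)^2 = 216^2 = 46656
6^12 = (6^6)^2 = 46656^2 = 2176782336

Result: 2176782336
Multiplications needed: 4 (4 lines after 6^1)

6^12 = 2176782336. Using exponentiation by squaring, this requires 4 multiplications. The key idea: if the exponent is even, square the half-power; if odd, multiply by the base once.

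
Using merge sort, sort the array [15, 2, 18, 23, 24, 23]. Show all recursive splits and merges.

Merge sort trace:

Split: [15, 2, 18, 23, 24, 23] -> [15, 2, 18] and [23, 24, 23]
  Split: [15, 2, 18] -> [15] and [2, 18]
    Split: [2, 18] -> [2] and [18]
    Merge: [2] + [18] -> [2, 18]
  Merge: [15] + [2, 18] -> [2, 15, 18]
  Split: [23, 24, 23] -> [23] and [24, 23]
    Split: [24, 23] -> [24] and [23]
    Merge: [24] + [23] -> [23, 24]
  Merge: [23] + [23, 24] -> [23, 23, 24]
Merge: [2, 15, 18] + [23, 23, 24] -> [2, 15, 18, 23, 23, 24]

Final sorted array: [2, 15, 18, 23, 23, 24]

The merge sort proceeds by recursively splitting the array and merging sorted halves.
After all merges, the sorted array is [2, 15, 18, 23, 23, 24].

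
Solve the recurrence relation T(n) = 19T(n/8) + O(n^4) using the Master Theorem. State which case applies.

Master Theorem for T(n) = 19T(n/8) + O(n^4):

a = 19, b = 8, c = 4
log_b(a) = log_8(19) = 1.4160

Case 3: c = 4 > log_8(19) = 1.4160
T(n) = O(n^4) = O(n^4)

For T(n) = 19T(n/8) + O(n^4): log_8(19) = 1.4160. This is Case 3 of the Master Theorem (c > log_b(a), work dominated by root), giving O(n^4).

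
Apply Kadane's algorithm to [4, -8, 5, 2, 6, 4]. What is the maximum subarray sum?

Using Kadane's algorithm on [4, -8, 5, 2, 6, 4]:

Scanning through the array:
Position 1 (value -8): max_ending_here = -4, max_so_far = 4
Position 2 (value 5): max_ending_here = 5, max_so_far = 5
Position 3 (value 2): max_ending_here = 7, max_so_far = 7
Position 4 (value 6): max_ending_here = 13, max_so_far = 13
Position 5 (value 4): max_ending_here = 17, max_so_far = 17

Maximum subarray: [5, 2, 6, 4]
Maximum sum: 17

The maximum subarray is [5, 2, 6, 4] with sum 17. This subarray runs from index 2 to index 5.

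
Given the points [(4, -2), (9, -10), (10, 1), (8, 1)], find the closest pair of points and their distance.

Computing all pairwise distances among 4 points:

d((4, -2), (9, -10)) = 9.434
d((4, -2), (10, 1)) = 6.7082
d((4, -2), (8, 1)) = 5.0
d((9, -10), (10, 1)) = 11.0454
d((9, -10), (8, 1)) = 11.0454
d((10, 1), (8, 1)) = 2.0 <-- minimum

Closest pair: (10, 1) and (8, 1) with distance 2.0

The closest pair is (10, 1) and (8, 1) with Euclidean distance 2.0. For 4 points, brute-force pairwise comparison is shown above. For large n, the divide-and-conquer algorithm (sort by x, recurse on halves, check the dividing strip) achieves O(n log n).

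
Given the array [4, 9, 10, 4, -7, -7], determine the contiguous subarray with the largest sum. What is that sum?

Using Kadane's algorithm on [4, 9, 10, 4, -7, -7]:

Scanning through the array:
Position 1 (value 9): max_ending_here = 13, max_so_far = 13
Position 2 (value 10): max_ending_here = 23, max_so_far = 23
Position 3 (value 4): max_ending_here = 27, max_so_far = 27
Position 4 (value -7): max_ending_here = 20, max_so_far = 27
Position 5 (value -7): max_ending_here = 13, max_so_far = 27

Maximum subarray: [4, 9, 10, 4]
Maximum sum: 27

The maximum subarray is [4, 9, 10, 4] with sum 27. This subarray runs from index 0 to index 3.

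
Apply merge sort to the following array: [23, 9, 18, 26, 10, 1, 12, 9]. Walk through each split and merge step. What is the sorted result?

Merge sort trace:

Split: [23, 9, 18, 26, 10, 1, 12, 9] -> [23, 9, 18, 26] and [10, 1, 12, 9]
  Split: [23, 9, 18, 26] -> [23, 9] and [18, 26]
    Split: [23, 9] -> [23] and [9]
    Merge: [23] + [9] -> [9, 23]
    Split: [18, 26] -> [18] and [26]
    Merge: [18] + [26] -> [18, 26]
  Merge: [9, 23] + [18, 26] -> [9, 18, 23, 26]
  Split: [10, 1, 12, 9] -> [10, 1] and [12, 9]
    Split: [10, 1] -> [10] and [1]
    Merge: [10] + [1] -> [1, 10]
    Split: [12, 9] -> [12] and [9]
    Merge: [12] + [9] -> [9, 12]
  Merge: [1, 10] + [9, 12] -> [1, 9, 10, 12]
Merge: [9, 18, 23, 26] + [1, 9, 10, 12] -> [1, 9, 9, 10, 12, 18, 23, 26]

Final sorted array: [1, 9, 9, 10, 12, 18, 23, 26]

The merge sort proceeds by recursively splitting the array and merging sorted halves.
After all merges, the sorted array is [1, 9, 9, 10, 12, 18, 23, 26].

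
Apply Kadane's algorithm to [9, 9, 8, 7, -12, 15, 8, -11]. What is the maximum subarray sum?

Using Kadane's algorithm on [9, 9, 8, 7, -12, 15, 8, -11]:

Scanning through the array:
Position 1 (value 9): max_ending_here = 18, max_so_far = 18
Position 2 (value 8): max_ending_here = 26, max_so_far = 26
Position 3 (value 7): max_ending_here = 33, max_so_far = 33
Position 4 (value -12): max_ending_here = 21, max_so_far = 33
Position 5 (value 15): max_ending_here = 36, max_so_far = 36
Position 6 (value 8): max_ending_here = 44, max_so_far = 44
Position 7 (value -11): max_ending_here = 33, max_so_far = 44

Maximum subarray: [9, 9, 8, 7, -12, 15, 8]
Maximum sum: 44

The maximum subarray is [9, 9, 8, 7, -12, 15, 8] with sum 44. This subarray runs from index 0 to index 6.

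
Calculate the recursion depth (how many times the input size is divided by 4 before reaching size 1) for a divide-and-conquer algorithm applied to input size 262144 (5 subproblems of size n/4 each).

For divide and conquer with division factor 4:

Problem sizes at each level:
Level 0: 262144
Level 1: 65536
Level 2: 16384
Level 3: 4096
Level 4: 1024
Level 5: 256
Level 6: 64
Level 7: 16
Level 8: 4
Level 9: 1

The root is level 0 and the size-1 base case is level 9 (the tree spans levels 0 through 9, i.e. 10 levels counting the root), so the depth is the number of divisions: log_4(262144) = 9

The recursion tree depth is log_4(262144) = 9. At each level, the problem size is divided by 4, so it takes 9 divisions to reduce to a base case of size 1. The algorithm makes 5 recursive calls at each level.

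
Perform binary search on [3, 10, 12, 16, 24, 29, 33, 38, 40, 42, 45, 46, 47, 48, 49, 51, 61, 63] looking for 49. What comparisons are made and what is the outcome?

Binary search for 49 in [3, 10, 12, 16, 24, 29, 33, 38, 40, 42, 45, 46, 47, 48, 49, 51, 61, 63]:

lo=0, hi=17, mid=8, arr[mid]=40 -> 40 < 49, search right half
lo=9, hi=17, mid=13, arr[mid]=48 -> 48 < 49, search right half
lo=14, hi=17, mid=15, arr[mid]=51 -> 51 > 49, search left half
lo=14, hi=14, mid=14, arr[mid]=49 -> Found target at index 14!

Binary search finds 49 at index 14 after 4 comparisons. The search repeatedly halves the search space by comparing with the middle element.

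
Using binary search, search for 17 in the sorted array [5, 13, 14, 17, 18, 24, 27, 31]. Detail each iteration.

Binary search for 17 in [5, 13, 14, 17, 18, 24, 27, 31]:

lo=0, hi=7, mid=3, arr[mid]=17 -> Found target at index 3!

Binary search finds 17 at index 3 after 1 comparisons. The search repeatedly halves the search space by comparing with the middle element.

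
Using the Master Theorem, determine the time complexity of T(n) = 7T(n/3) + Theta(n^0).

Master Theorem for T(n) = 7T(n/3) + O(n^0):

a = 7, b = 3, c = 0
log_b(a) = log_3(7) = 1.7712

Case 1: c = 0 < log_3(7) = 1.7712
T(n) = O(n^(log_3 7))

For T(n) = 7T(n/3) + O(n^0): log_3(7) = 1.7712. This is Case 1 of the Master Theorem (c < log_b(a), work dominated by leaves), giving O(n^(log_3 7)).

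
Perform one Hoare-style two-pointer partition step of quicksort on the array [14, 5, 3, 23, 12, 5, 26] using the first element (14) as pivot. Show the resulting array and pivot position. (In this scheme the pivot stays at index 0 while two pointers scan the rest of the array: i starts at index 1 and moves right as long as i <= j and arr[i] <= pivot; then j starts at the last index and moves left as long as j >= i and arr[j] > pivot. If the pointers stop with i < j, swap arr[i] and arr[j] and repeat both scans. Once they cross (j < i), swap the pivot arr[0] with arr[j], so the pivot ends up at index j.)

Hoare-style two-pointer partition with pivot = 14:

Initial array: [14, 5, 3, 23, 12, 5, 26]

Pointers start at i = 1, j = 6.
i stops at index 3 (arr[3]=23 > 14), j stops at index 5 (arr[5]=5 <= 14): swap arr[3] and arr[5], array becomes [14, 5, 3, 5, 12, 23, 26]
i ends at 5, j ends at 4: the pointers have crossed (j < i), so scanning stops.

Swap pivot arr[0] with arr[4] to place pivot at position 4: [12, 5, 3, 5, 14, 23, 26]
Pivot position: 4

After partitioning with pivot 14, the array becomes [12, 5, 3, 5, 14, 23, 26]. The pivot is placed at index 4. All elements to the left of the pivot are <= 14, and all elements to the right are > 14.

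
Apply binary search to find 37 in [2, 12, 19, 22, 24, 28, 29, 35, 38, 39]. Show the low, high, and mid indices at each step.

Binary search for 37 in [2, 12, 19, 22, 24, 28, 29, 35, 38, 39]:

lo=0, hi=9, mid=4, arr[mid]=24 -> 24 < 37, search right half
lo=5, hi=9, mid=7, arr[mid]=35 -> 35 < 37, search right half
lo=8, hi=9, mid=8, arr[mid]=38 -> 38 > 37, search left half
lo=8 > hi=7, target 37 not found

Binary search determines that 37 is not in the array after 3 comparisons. The search space was exhausted without finding the target.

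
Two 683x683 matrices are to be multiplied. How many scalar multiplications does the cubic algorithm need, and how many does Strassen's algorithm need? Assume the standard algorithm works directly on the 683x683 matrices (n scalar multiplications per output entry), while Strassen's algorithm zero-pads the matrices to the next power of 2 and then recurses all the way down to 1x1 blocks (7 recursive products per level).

Matrix multiplication for 683x683 matrices:

Strassen's algorithm requires power-of-2 dimensions. Pad 683x683 to 1024x1024 (next power of 2).

Standard algorithm: 683^3 = 318611987 multiplications
Strassen's algorithm: 7^(log2(1024)) = 7^10 = 282475249 multiplications
Savings: 318611987 - 282475249 = 36136738 multiplications

Standard: 318611987 multiplications (683^3). Strassen: 282475249 multiplications (7^10, after padding to 1024x1024). Strassen reduces 8 recursive multiplications to 7 at each level.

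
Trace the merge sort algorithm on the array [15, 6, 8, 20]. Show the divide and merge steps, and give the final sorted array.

Merge sort trace:

Split: [15, 6, 8, 20] -> [15, 6] and [8, 20]
  Split: [15, 6] -> [15] and [6]
  Merge: [15] + [6] -> [6, 15]
  Split: [8, 20] -> [8] and [20]
  Merge: [8] + [20] -> [8, 20]
Merge: [6, 15] + [8, 20] -> [6, 8, 15, 20]

Final sorted array: [6, 8, 15, 20]

The merge sort proceeds by recursively splitting the array and merging sorted halves.
After all merges, the sorted array is [6, 8, 15, 20].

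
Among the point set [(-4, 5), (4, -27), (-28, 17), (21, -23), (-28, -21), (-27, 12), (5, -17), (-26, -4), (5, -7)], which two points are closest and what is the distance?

Computing all pairwise distances among 9 points:

d((-4, 5), (4, -27)) = 32.9848
d((-4, 5), (-28, 17)) = 26.8328
d((-4, 5), (21, -23)) = 37.5366
d((-4, 5), (-28, -21)) = 35.3836
d((-4, 5), (-27, 12)) = 24.0416
d((-4, 5), (5, -17)) = 23.7697
d((-4, 5), (-26, -4)) = 23.7697
d((-4, 5), (5, -7)) = 15.0
d((4, -27), (-28, 17)) = 54.4059
d((4, -27), (21, -23)) = 17.4642
d((4, -27), (-28, -21)) = 32.5576
d((4, -27), (-27, 12)) = 49.8197
d((4, -27), (5, -17)) = 10.0499
d((4, -27), (-26, -4)) = 37.8021
d((4, -27), (5, -7)) = 20.025
d((-28, 17), (21, -23)) = 63.2535
d((-28, 17), (-28, -21)) = 38.0
d((-28, 17), (-27, 12)) = 5.099 <-- minimum
d((-28, 17), (5, -17)) = 47.3814
d((-28, 17), (-26, -4)) = 21.095
d((-28, 17), (5, -7)) = 40.8044
d((21, -23), (-28, -21)) = 49.0408
d((21, -23), (-27, 12)) = 59.4054
d((21, -23), (5, -17)) = 17.088
d((21, -23), (-26, -4)) = 50.6952
d((21, -23), (5, -7)) = 22.6274
d((-28, -21), (-27, 12)) = 33.0151
d((-28, -21), (5, -17)) = 33.2415
d((-28, -21), (-26, -4)) = 17.1172
d((-28, -21), (5, -7)) = 35.8469
d((-27, 12), (5, -17)) = 43.1856
d((-27, 12), (-26, -4)) = 16.0312
d((-27, 12), (5, -7)) = 37.2156
d((5, -17), (-26, -4)) = 33.6155
d((5, -17), (5, -7)) = 10.0
d((-26, -4), (5, -7)) = 31.1448

Closest pair: (-28, 17) and (-27, 12) with distance 5.099

The closest pair is (-28, 17) and (-27, 12) with Euclidean distance 5.099. For 9 points, brute-force pairwise comparison is shown above. For large n, the divide-and-conquer algorithm (sort by x, recurse on halves, check the dividing strip) achieves O(n log n).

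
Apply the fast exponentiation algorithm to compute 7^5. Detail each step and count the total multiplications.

Computing 7^5 by squaring (build up from 7^1; each line after the first costs one multiplication):

7^1 = 7
7^2 = (7^1)^2 = 7^2 = 49
7^4 = (7^2)^2 = 49^2 = 2401
7^5 = 7 * 7^4 = 7 * 2401 = 16807

Result: 16807
Multiplications needed: 3 (3 lines after 7^1)

7^5 = 16807. Using exponentiation by squaring, this requires 3 multiplications. The key idea: if the exponent is even, square the half-power; if odd, multiply by the base once.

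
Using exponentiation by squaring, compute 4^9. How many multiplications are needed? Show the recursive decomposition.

Computing 4^9 by squaring (build up from 4^1; each line after the first costs one multiplication):

4^1 = 4
4^2 = (4^1)^2 = 4^2 = 16
4^4 = (4^2)^2 = 16^2 = 256
4^8 = (4^4)^2 = 256^2 = 65536
4^9 = 4 * 4^8 = 4 * 65536 = 262144

Result: 262144
Multiplications needed: 4 (4 lines after 4^1)

4^9 = 262144. Using exponentiation by squaring, this requires 4 multiplications. The key idea: if the exponent is even, square the half-power; if odd, multiply by the base once.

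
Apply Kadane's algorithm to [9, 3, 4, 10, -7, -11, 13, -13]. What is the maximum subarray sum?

Using Kadane's algorithm on [9, 3, 4, 10, -7, -11, 13, -13]:

Scanning through the array:
Position 1 (value 3): max_ending_here = 12, max_so_far = 12
Position 2 (value 4): max_ending_here = 16, max_so_far = 16
Position 3 (value 10): max_ending_here = 26, max_so_far = 26
Position 4 (value -7): max_ending_here = 19, max_so_far = 26
Position 5 (value -11): max_ending_here = 8, max_so_far = 26
Position 6 (value 13): max_ending_here = 21, max_so_far = 26
Position 7 (value -13): max_ending_here = 8, max_so_far = 26

Maximum subarray: [9, 3, 4, 10]
Maximum sum: 26

The maximum subarray is [9, 3, 4, 10] with sum 26. This subarray runs from index 0 to index 3.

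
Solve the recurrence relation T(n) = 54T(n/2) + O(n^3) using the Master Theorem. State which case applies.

Master Theorem for T(n) = 54T(n/2) + O(n^3):

a = 54, b = 2, c = 3
log_b(a) = log_2(54) = 5.7549

Case 1: c = 3 < log_2(54) = 5.7549
T(n) = O(n^(log_2 54))

For T(n) = 54T(n/2) + O(n^3): log_2(54) = 5.7549. This is Case 1 of the Master Theorem (c < log_b(a), work dominated by leaves), giving O(n^(log_2 54)).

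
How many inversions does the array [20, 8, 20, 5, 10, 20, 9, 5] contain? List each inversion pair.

Finding inversions in [20, 8, 20, 5, 10, 20, 9, 5]:

(0, 1): arr[0]=20 > arr[1]=8
(0, 3): arr[0]=20 > arr[3]=5
(0, 4): arr[0]=20 > arr[4]=10
(0, 6): arr[0]=20 > arr[6]=9
(0, 7): arr[0]=20 > arr[7]=5
(1, 3): arr[1]=8 > arr[3]=5
(1, 7): arr[1]=8 > arr[7]=5
(2, 3): arr[2]=20 > arr[3]=5
(2, 4): arr[2]=20 > arr[4]=10
(2, 6): arr[2]=20 > arr[6]=9
(2, 7): arr[2]=20 > arr[7]=5
(4, 6): arr[4]=10 > arr[6]=9
(4, 7): arr[4]=10 > arr[7]=5
(5, 6): arr[5]=20 > arr[6]=9
(5, 7): arr[5]=20 > arr[7]=5
(6, 7): arr[6]=9 > arr[7]=5

Total inversions: 16

The array has 16 inversion(s): (0,1), (0,3), (0,4), (0,6), (0,7), (1,3), (1,7), (2,3), (2,4), (2,6), (2,7), (4,6), (4,7), (5,6), (5,7), (6,7). Each pair (i,j) satisfies i < j and arr[i] > arr[j].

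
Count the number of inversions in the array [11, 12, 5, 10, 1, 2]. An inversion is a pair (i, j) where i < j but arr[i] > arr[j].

Finding inversions in [11, 12, 5, 10, 1, 2]:

(0, 2): arr[0]=11 > arr[2]=5
(0, 3): arr[0]=11 > arr[3]=10
(0, 4): arr[0]=11 > arr[4]=1
(0, 5): arr[0]=11 > arr[5]=2
(1, 2): arr[1]=12 > arr[2]=5
(1, 3): arr[1]=12 > arr[3]=10
(1, 4): arr[1]=12 > arr[4]=1
(1, 5): arr[1]=12 > arr[5]=2
(2, 4): arr[2]=5 > arr[4]=1
(2, 5): arr[2]=5 > arr[5]=2
(3, 4): arr[3]=10 > arr[4]=1
(3, 5): arr[3]=10 > arr[5]=2

Total inversions: 12

The array has 12 inversion(s): (0,2), (0,3), (0,4), (0,5), (1,2), (1,3), (1,4), (1,5), (2,4), (2,5), (3,4), (3,5). Each pair (i,j) satisfies i < j and arr[i] > arr[j].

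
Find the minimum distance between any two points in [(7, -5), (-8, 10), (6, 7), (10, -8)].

Computing all pairwise distances among 4 points:

d((7, -5), (-8, 10)) = 21.2132
d((7, -5), (6, 7)) = 12.0416
d((7, -5), (10, -8)) = 4.2426 <-- minimum
d((-8, 10), (6, 7)) = 14.3178
d((-8, 10), (10, -8)) = 25.4558
d((6, 7), (10, -8)) = 15.5242

Closest pair: (7, -5) and (10, -8) with distance 4.2426

The closest pair is (7, -5) and (10, -8) with Euclidean distance 4.2426. For 4 points, brute-force pairwise comparison is shown above. For large n, the divide-and-conquer algorithm (sort by x, recurse on halves, check the dividing strip) achieves O(n log n).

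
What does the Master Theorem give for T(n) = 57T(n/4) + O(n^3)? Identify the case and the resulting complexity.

Master Theorem for T(n) = 57T(n/4) + O(n^3):

a = 57, b = 4, c = 3
log_b(a) = log_4(57) = 2.9164

Case 3: c = 3 > log_4(57) = 2.9164
T(n) = O(n^3) = O(n^3)

For T(n) = 57T(n/4) + O(n^3): log_4(57) = 2.9164. This is Case 3 of the Master Theorem (c > log_b(a), work dominated by root), giving O(n^3).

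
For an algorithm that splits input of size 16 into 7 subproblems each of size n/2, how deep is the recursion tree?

For divide and conquer with division factor 2:

Problem sizes at each level:
Level 0: 16
Level 1: 8
Level 2: 4
Level 3: 2
Level 4: 1

The root is level 0 and the size-1 base case is level 4 (the tree spans levels 0 through 4, i.e. 5 levels counting the root), so the depth is the number of divisions: log_2(16) = 4

The recursion tree depth is log_2(16) = 4. At each level, the problem size is divided by 2, so it takes 4 divisions to reduce to a base case of size 1. The algorithm makes 7 recursive calls at each level.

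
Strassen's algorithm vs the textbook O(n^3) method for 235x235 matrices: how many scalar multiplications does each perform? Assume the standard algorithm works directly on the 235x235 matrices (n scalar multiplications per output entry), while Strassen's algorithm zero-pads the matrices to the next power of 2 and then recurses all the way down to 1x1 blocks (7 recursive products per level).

Matrix multiplication for 235x235 matrices:

Strassen's algorithm requires power-of-2 dimensions. Pad 235x235 to 256x256 (next power of 2).

Standard algorithm: 235^3 = 12977875 multiplications
Strassen's algorithm: 7^(log2(256)) = 7^8 = 5764801 multiplications
Savings: 12977875 - 5764801 = 7213074 multiplications

Standard: 12977875 multiplications (235^3). Strassen: 5764801 multiplications (7^8, after padding to 256x256). Strassen reduces 8 recursive multiplications to 7 at each level.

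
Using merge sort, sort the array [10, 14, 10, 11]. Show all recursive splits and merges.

Merge sort trace:

Split: [10, 14, 10, 11] -> [10, 14] and [10, 11]
  Split: [10, 14] -> [10] and [14]
  Merge: [10] + [14] -> [10, 14]
  Split: [10, 11] -> [10] and [11]
  Merge: [10] + [11] -> [10, 11]
Merge: [10, 14] + [10, 11] -> [10, 10, 11, 14]

Final sorted array: [10, 10, 11, 14]

The merge sort proceeds by recursively splitting the array and merging sorted halves.
After all merges, the sorted array is [10, 10, 11, 14].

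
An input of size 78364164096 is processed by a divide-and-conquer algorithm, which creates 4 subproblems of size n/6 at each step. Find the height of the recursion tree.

For divide and conquer with division factor 6:

Problem sizes at each level:
Level 0: 78364164096
Level 1: 13060694016
Level 2: 2176782336
Level 3: 362797056
Level 4: 60466176
Level 5: 10077696
Level 6: 1679616
Level 7: 279936
Level 8: 46656
Level 9: 7776
Level 10: 1296
Level 11: 216
Level 12: 36
Level 13: 6
Level 14: 1

The root is level 0 and the size-1 base case is level 14 (the tree spans levels 0 through 14, i.e. 15 levels counting the root), so the depth is the number of divisions: log_6(78364164096) = 14

The recursion tree depth is log_6(78364164096) = 14. At each level, the problem size is divided by 6, so it takes 14 divisions to reduce to a base case of size 1. The algorithm makes 4 recursive calls at each level.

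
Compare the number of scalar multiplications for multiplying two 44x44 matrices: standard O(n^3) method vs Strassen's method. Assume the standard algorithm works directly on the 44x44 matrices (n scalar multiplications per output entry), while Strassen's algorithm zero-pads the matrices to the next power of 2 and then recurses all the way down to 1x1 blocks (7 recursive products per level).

Matrix multiplication for 44x44 matrices:

Strassen's algorithm requires power-of-2 dimensions. Pad 44x44 to 64x64 (next power of 2).

Standard algorithm: 44^3 = 85184 multiplications
Strassen's algorithm: 7^(log2(64)) = 7^6 = 117649 multiplications
Difference: 85184 - 117649 = -32465 (Strassen uses MORE here due to padding overhead — for small or just-over-power-of-2 n, padding can outweigh the per-level savings)

Standard: 85184 multiplications (44^3). Strassen: 117649 multiplications (7^6, after padding to 64x64). Strassen reduces 8 recursive multiplications to 7 at each level.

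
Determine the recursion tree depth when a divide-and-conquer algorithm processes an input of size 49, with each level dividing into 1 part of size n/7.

For divide and conquer with division factor 7:

Problem sizes at each level:
Level 0: 49
Level 1: 7
Level 2: 1

The root is level 0 and the size-1 base case is level 2 (the tree spans levels 0 through 2, i.e. 3 levels counting the root), so the depth is the number of divisions: log_7(49) = 2

The recursion tree depth is log_7(49) = 2. At each level, the problem size is divided by 7, so it takes 2 divisions to reduce to a base case of size 1. The algorithm makes 1 recursive call at each level.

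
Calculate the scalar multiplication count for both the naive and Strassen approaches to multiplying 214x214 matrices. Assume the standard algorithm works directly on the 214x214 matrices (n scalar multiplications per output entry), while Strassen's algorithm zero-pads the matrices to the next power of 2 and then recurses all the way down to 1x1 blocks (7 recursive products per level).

Matrix multiplication for 214x214 matrices:

Strassen's algorithm requires power-of-2 dimensions. Pad 214x214 to 256x256 (next power of 2).

Standard algorithm: 214^3 = 9800344 multiplications
Strassen's algorithm: 7^(log2(256)) = 7^8 = 5764801 multiplications
Savings: 9800344 - 5764801 = 4035543 multiplications

Standard: 9800344 multiplications (214^3). Strassen: 5764801 multiplications (7^8, after padding to 256x256). Strassen reduces 8 recursive multiplications to 7 at each level.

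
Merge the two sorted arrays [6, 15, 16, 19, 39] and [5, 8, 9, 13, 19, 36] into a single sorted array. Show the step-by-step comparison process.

Merging process:

Compare 6 vs 5: take 5 from right. Merged: [5]
Compare 6 vs 8: take 6 from left. Merged: [5, 6]
Compare 15 vs 8: take 8 from right. Merged: [5, 6, 8]
Compare 15 vs 9: take 9 from right. Merged: [5, 6, 8, 9]
Compare 15 vs 13: take 13 from right. Merged: [5, 6, 8, 9, 13]
Compare 15 vs 19: take 15 from left. Merged: [5, 6, 8, 9, 13, 15]
Compare 16 vs 19: take 16 from left. Merged: [5, 6, 8, 9, 13, 15, 16]
Compare 19 vs 19: take 19 from left. Merged: [5, 6, 8, 9, 13, 15, 16, 19]
Compare 39 vs 19: take 19 from right. Merged: [5, 6, 8, 9, 13, 15, 16, 19, 19]
Compare 39 vs 36: take 36 from right. Merged: [5, 6, 8, 9, 13, 15, 16, 19, 19, 36]
Append remaining from left: [39]. Merged: [5, 6, 8, 9, 13, 15, 16, 19, 19, 36, 39]

Final merged array: [5, 6, 8, 9, 13, 15, 16, 19, 19, 36, 39]
Total comparisons: 10

The merged array is [5, 6, 8, 9, 13, 15, 16, 19, 19, 36, 39], requiring 10 comparisons. The merge step runs in O(n) time where n is the total number of elements.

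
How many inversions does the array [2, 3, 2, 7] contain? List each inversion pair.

Finding inversions in [2, 3, 2, 7]:

(1, 2): arr[1]=3 > arr[2]=2

Total inversions: 1

The array has 1 inversion(s): (1,2). Each pair (i,j) satisfies i < j and arr[i] > arr[j].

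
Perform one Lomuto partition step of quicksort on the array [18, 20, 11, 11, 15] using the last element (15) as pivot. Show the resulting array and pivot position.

Lomuto partition with pivot = 15:

Initial array: [18, 20, 11, 11, 15]

arr[0]=18 > 15: no swap
arr[1]=20 > 15: no swap
arr[2]=11 <= 15: swap with position 0, array becomes [11, 20, 18, 11, 15]
arr[3]=11 <= 15: swap with position 1, array becomes [11, 11, 18, 20, 15]

Place pivot at position 2: [11, 11, 15, 20, 18]
Pivot position: 2

After partitioning with pivot 15, the array becomes [11, 11, 15, 20, 18]. The pivot is placed at index 2. All elements to the left of the pivot are <= 15, and all elements to the right are > 15.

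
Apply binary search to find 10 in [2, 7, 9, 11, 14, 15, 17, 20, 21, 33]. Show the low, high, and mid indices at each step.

Binary search for 10 in [2, 7, 9, 11, 14, 15, 17, 20, 21, 33]:

lo=0, hi=9, mid=4, arr[mid]=14 -> 14 > 10, search left half
lo=0, hi=3, mid=1, arr[mid]=7 -> 7 < 10, search right half
lo=2, hi=3, mid=2, arr[mid]=9 -> 9 < 10, search right half
lo=3, hi=3, mid=3, arr[mid]=11 -> 11 > 10, search left half
lo=3 > hi=2, target 10 not found

Binary search determines that 10 is not in the array after 4 comparisons. The search space was exhausted without finding the target.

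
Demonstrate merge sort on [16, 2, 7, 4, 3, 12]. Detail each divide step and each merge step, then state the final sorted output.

Merge sort trace:

Split: [16, 2, 7, 4, 3, 12] -> [16, 2, 7] and [4, 3, 12]
  Split: [16, 2, 7] -> [16] and [2, 7]
    Split: [2, 7] -> [2] and [7]
    Merge: [2] + [7] -> [2, 7]
  Merge: [16] + [2, 7] -> [2, 7, 16]
  Split: [4, 3, 12] -> [4] and [3, 12]
    Split: [3, 12] -> [3] and [12]
    Merge: [3] + [12] -> [3, 12]
  Merge: [4] + [3, 12] -> [3, 4, 12]
Merge: [2, 7, 16] + [3, 4, 12] -> [2, 3, 4, 7, 12, 16]

Final sorted array: [2, 3, 4, 7, 12, 16]

The merge sort proceeds by recursively splitting the array and merging sorted halves.
After all merges, the sorted array is [2, 3, 4, 7, 12, 16].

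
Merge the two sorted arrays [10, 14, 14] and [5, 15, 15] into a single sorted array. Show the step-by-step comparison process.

Merging process:

Compare 10 vs 5: take 5 from right. Merged: [5]
Compare 10 vs 15: take 10 from left. Merged: [5, 10]
Compare 14 vs 15: take 14 from left. Merged: [5, 10, 14]
Compare 14 vs 15: take 14 from left. Merged: [5, 10, 14, 14]
Append remaining from right: [15, 15]. Merged: [5, 10, 14, 14, 15, 15]

Final merged array: [5, 10, 14, 14, 15, 15]
Total comparisons: 4

The merged array is [5, 10, 14, 14, 15, 15], requiring 4 comparisons. The merge step runs in O(n) time where n is the total number of elements.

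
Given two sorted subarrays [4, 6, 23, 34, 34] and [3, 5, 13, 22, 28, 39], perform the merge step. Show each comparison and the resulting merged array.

Merging process:

Compare 4 vs 3: take 3 from right. Merged: [3]
Compare 4 vs 5: take 4 from left. Merged: [3, 4]
Compare 6 vs 5: take 5 from right. Merged: [3, 4, 5]
Compare 6 vs 13: take 6 from left. Merged: [3, 4, 5, 6]
Compare 23 vs 13: take 13 from right. Merged: [3, 4, 5, 6, 13]
Compare 23 vs 22: take 22 from right. Merged: [3, 4, 5, 6, 13, 22]
Compare 23 vs 28: take 23 from left. Merged: [3, 4, 5, 6, 13, 22, 23]
Compare 34 vs 28: take 28 from right. Merged: [3, 4, 5, 6, 13, 22, 23, 28]
Compare 34 vs 39: take 34 from left. Merged: [3, 4, 5, 6, 13, 22, 23, 28, 34]
Compare 34 vs 39: take 34 from left. Merged: [3, 4, 5, 6, 13, 22, 23, 28, 34, 34]
Append remaining from right: [39]. Merged: [3, 4, 5, 6, 13, 22, 23, 28, 34, 34, 39]

Final merged array: [3, 4, 5, 6, 13, 22, 23, 28, 34, 34, 39]
Total comparisons: 10

The merged array is [3, 4, 5, 6, 13, 22, 23, 28, 34, 34, 39], requiring 10 comparisons. The merge step runs in O(n) time where n is the total number of elements.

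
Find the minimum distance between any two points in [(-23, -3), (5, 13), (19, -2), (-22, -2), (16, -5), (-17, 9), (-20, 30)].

Computing all pairwise distances among 7 points:

d((-23, -3), (5, 13)) = 32.249
d((-23, -3), (19, -2)) = 42.0119
d((-23, -3), (-22, -2)) = 1.4142 <-- minimum
d((-23, -3), (16, -5)) = 39.0512
d((-23, -3), (-17, 9)) = 13.4164
d((-23, -3), (-20, 30)) = 33.1361
d((5, 13), (19, -2)) = 20.5183
d((5, 13), (-22, -2)) = 30.8869
d((5, 13), (16, -5)) = 21.095
d((5, 13), (-17, 9)) = 22.3607
d((5, 13), (-20, 30)) = 30.2324
d((19, -2), (-22, -2)) = 41.0
d((19, -2), (16, -5)) = 4.2426
d((19, -2), (-17, 9)) = 37.6431
d((19, -2), (-20, 30)) = 50.448
d((-22, -2), (16, -5)) = 38.1182
d((-22, -2), (-17, 9)) = 12.083
d((-22, -2), (-20, 30)) = 32.0624
d((16, -5), (-17, 9)) = 35.8469
d((16, -5), (-20, 30)) = 50.2096
d((-17, 9), (-20, 30)) = 21.2132

Closest pair: (-23, -3) and (-22, -2) with distance 1.4142

The closest pair is (-23, -3) and (-22, -2) with Euclidean distance 1.4142. For 7 points, brute-force pairwise comparison is shown above. For large n, the divide-and-conquer algorithm (sort by x, recurse on halves, check the dividing strip) achieves O(n log n).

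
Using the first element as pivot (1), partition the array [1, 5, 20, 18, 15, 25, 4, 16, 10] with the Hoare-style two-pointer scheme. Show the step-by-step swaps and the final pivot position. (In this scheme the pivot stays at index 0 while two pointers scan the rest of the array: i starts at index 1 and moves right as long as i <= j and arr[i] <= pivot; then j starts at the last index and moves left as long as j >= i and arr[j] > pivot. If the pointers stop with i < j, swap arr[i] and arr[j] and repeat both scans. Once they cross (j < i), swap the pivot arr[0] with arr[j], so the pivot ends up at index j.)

Hoare-style two-pointer partition with pivot = 1:

Initial array: [1, 5, 20, 18, 15, 25, 4, 16, 10]

Pointers start at i = 1, j = 8.
i ends at 1, j ends at 0: the pointers have crossed (j < i), so scanning stops.

j = 0, so swapping arr[0] with arr[j] leaves the pivot at position 0: [1, 5, 20, 18, 15, 25, 4, 16, 10]
Pivot position: 0

After partitioning with pivot 1, the array becomes [1, 5, 20, 18, 15, 25, 4, 16, 10]. The pivot is placed at index 0. All elements to the left of the pivot are <= 1, and all elements to the right are > 1.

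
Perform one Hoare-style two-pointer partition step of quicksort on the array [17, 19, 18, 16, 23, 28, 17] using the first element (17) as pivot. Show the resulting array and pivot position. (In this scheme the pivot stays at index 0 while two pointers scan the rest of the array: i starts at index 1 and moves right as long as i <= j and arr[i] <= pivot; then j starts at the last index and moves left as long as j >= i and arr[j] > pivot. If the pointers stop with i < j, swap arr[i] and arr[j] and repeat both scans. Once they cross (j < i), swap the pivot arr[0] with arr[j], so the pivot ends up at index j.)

Hoare-style two-pointer partition with pivot = 17:

Initial array: [17, 19, 18, 16, 23, 28, 17]

Pointers start at i = 1, j = 6.
i stops at index 1 (arr[1]=19 > 17), j stops at index 6 (arr[6]=17 <= 17): swap arr[1] and arr[6], array becomes [17, 17, 18, 16, 23, 28, 19]
i stops at index 2 (arr[2]=18 > 17), j stops at index 3 (arr[3]=16 <= 17): swap arr[2] and arr[3], array becomes [17, 17, 16, 18, 23, 28, 19]
i ends at 3, j ends at 2: the pointers have crossed (j < i), so scanning stops.

Swap pivot arr[0] with arr[2] to place pivot at position 2: [16, 17, 17, 18, 23, 28, 19]
Pivot position: 2

After partitioning with pivot 17, the array becomes [16, 17, 17, 18, 23, 28, 19]. The pivot is placed at index 2. All elements to the left of the pivot are <= 17, and all elements to the right are > 17.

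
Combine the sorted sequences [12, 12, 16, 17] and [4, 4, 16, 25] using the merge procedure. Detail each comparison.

Merging process:

Compare 12 vs 4: take 4 from right. Merged: [4]
Compare 12 vs 4: take 4 from right. Merged: [4, 4]
Compare 12 vs 16: take 12 from left. Merged: [4, 4, 12]
Compare 12 vs 16: take 12 from left. Merged: [4, 4, 12, 12]
Compare 16 vs 16: take 16 from left. Merged: [4, 4, 12, 12, 16]
Compare 17 vs 16: take 16 from right. Merged: [4, 4, 12, 12, 16, 16]
Compare 17 vs 25: take 17 from left. Merged: [4, 4, 12, 12, 16, 16, 17]
Append remaining from right: [25]. Merged: [4, 4, 12, 12, 16, 16, 17, 25]

Final merged array: [4, 4, 12, 12, 16, 16, 17, 25]
Total comparisons: 7

The merged array is [4, 4, 12, 12, 16, 16, 17, 25], requiring 7 comparisons. The merge step runs in O(n) time where n is the total number of elements.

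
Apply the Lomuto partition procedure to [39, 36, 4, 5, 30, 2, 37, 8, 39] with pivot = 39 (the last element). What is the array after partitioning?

Lomuto partition with pivot = 39:

Initial array: [39, 36, 4, 5, 30, 2, 37, 8, 39]

arr[0]=39 <= 39: swap with position 0, array becomes [39, 36, 4, 5, 30, 2, 37, 8, 39]
arr[1]=36 <= 39: swap with position 1, array becomes [39, 36, 4, 5, 30, 2, 37, 8, 39]
arr[2]=4 <= 39: swap with position 2, array becomes [39, 36, 4, 5, 30, 2, 37, 8, 39]
arr[3]=5 <= 39: swap with position 3, array becomes [39, 36, 4, 5, 30, 2, 37, 8, 39]
arr[4]=30 <= 39: swap with position 4, array becomes [39, 36, 4, 5, 30, 2, 37, 8, 39]
arr[5]=2 <= 39: swap with position 5, array becomes [39, 36, 4, 5, 30, 2, 37, 8, 39]
arr[6]=37 <= 39: swap with position 6, array becomes [39, 36, 4, 5, 30, 2, 37, 8, 39]
arr[7]=8 <= 39: swap with position 7, array becomes [39, 36, 4, 5, 30, 2, 37, 8, 39]

Place pivot at position 8: [39, 36, 4, 5, 30, 2, 37, 8, 39]
Pivot position: 8

After partitioning with pivot 39, the array becomes [39, 36, 4, 5, 30, 2, 37, 8, 39]. The pivot is placed at index 8. All elements to the left of the pivot are <= 39, and all elements to the right are > 39.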